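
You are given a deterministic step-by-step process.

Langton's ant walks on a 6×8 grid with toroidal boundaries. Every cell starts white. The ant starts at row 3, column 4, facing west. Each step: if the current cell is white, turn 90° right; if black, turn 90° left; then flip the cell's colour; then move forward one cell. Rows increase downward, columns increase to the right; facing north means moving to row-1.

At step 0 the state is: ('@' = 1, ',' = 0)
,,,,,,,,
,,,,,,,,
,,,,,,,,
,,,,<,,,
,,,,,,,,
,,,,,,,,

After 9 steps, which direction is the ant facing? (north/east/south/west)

south

step 0: ,,,,,,,,
,,,,,,,,
,,,,,,,,
,,,,<,,,
,,,,,,,,
,,,,,,,,
step 1: ,,,,,,,,
,,,,,,,,
,,,,^,,,
,,,,@,,,
,,,,,,,,
,,,,,,,,
step 2: ,,,,,,,,
,,,,,,,,
,,,,@>,,
,,,,@,,,
,,,,,,,,
,,,,,,,,
step 3: ,,,,,,,,
,,,,,,,,
,,,,@@,,
,,,,@v,,
,,,,,,,,
,,,,,,,,
step 4: ,,,,,,,,
,,,,,,,,
,,,,@@,,
,,,,<@,,
,,,,,,,,
,,,,,,,,
step 5: ,,,,,,,,
,,,,,,,,
,,,,@@,,
,,,,,@,,
,,,,v,,,
,,,,,,,,
step 6: ,,,,,,,,
,,,,,,,,
,,,,@@,,
,,,,,@,,
,,,<@,,,
,,,,,,,,
step 7: ,,,,,,,,
,,,,,,,,
,,,,@@,,
,,,^,@,,
,,,@@,,,
,,,,,,,,
step 8: ,,,,,,,,
,,,,,,,,
,,,,@@,,
,,,@>@,,
,,,@@,,,
,,,,,,,,
step 9: ,,,,,,,,
,,,,,,,,
,,,,@@,,
,,,@@@,,
,,,@v,,,
,,,,,,,,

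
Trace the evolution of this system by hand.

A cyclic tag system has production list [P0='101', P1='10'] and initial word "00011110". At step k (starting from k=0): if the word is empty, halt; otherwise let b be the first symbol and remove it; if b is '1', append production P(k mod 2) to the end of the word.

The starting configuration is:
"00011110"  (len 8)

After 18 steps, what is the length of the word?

t=0: "00011110"  (len 8)
t=1: "0011110"  (len 7)
t=2: "011110"  (len 6)
t=3: "11110"  (len 5)
t=4: "111010"  (len 6)
t=5: "11010101"  (len 8)
t=6: "101010110"  (len 9)
t=7: "01010110101"  (len 11)
t=8: "1010110101"  (len 10)
t=9: "010110101101"  (len 12)
t=10: "10110101101"  (len 11)
t=11: "0110101101101"  (len 13)
t=12: "110101101101"  (len 12)
t=13: "10101101101101"  (len 14)
t=14: "010110110110110"  (len 15)
t=15: "10110110110110"  (len 14)
t=16: "011011011011010"  (len 15)
t=17: "11011011011010"  (len 14)
t=18: "101101101101010"  (len 15)

15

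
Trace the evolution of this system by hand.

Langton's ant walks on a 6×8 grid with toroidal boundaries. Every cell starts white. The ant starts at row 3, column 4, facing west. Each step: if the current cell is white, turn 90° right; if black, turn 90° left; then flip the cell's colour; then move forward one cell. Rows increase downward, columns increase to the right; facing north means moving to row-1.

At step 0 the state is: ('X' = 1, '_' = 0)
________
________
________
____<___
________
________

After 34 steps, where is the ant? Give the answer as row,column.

step 0: ________
________
________
____<___
________
________
step 1: ________
________
____^___
____X___
________
________
step 2: ________
________
____X>__
____X___
________
________
step 3: ________
________
____XX__
____Xv__
________
________
step 4: ________
________
____XX__
____<X__
________
________
step 5: ________
________
____XX__
_____X__
____v___
________
step 6: ________
________
____XX__
_____X__
___<X___
________
step 7: ________
________
____XX__
___^_X__
___XX___
________
step 8: ________
________
____XX__
___X>X__
___XX___
________
step 9: ________
________
____XX__
___XXX__
___Xv___
________
step 10: ________
________
____XX__
___XXX__
___X_>__
________
step 11: ________
________
____XX__
___XXX__
___X_X__
_____v__
step 12: ________
________
____XX__
___XXX__
___X_X__
____<X__
step 13: ________
________
____XX__
___XXX__
___X^X__
____XX__
step 14: ________
________
____XX__
___XXX__
___XX>__
____XX__
step 15: ________
________
____XX__
___XX^__
___XX___
____XX__
step 16: ________
________
____XX__
___X<___
___XX___
____XX__
step 17: ________
________
____XX__
___X____
___Xv___
____XX__
step 18: ________
________
____XX__
___X____
___X_>__
____XX__
step 19: ________
________
____XX__
___X____
___X_X__
____Xv__
step 20: ________
________
____XX__
___X____
___X_X__
____X_>_
step 21: ______v_
________
____XX__
___X____
___X_X__
____X_X_
step 22: _____<X_
________
____XX__
___X____
___X_X__
____X_X_
step 23: _____XX_
________
____XX__
___X____
___X_X__
____X^X_
step 24: _____XX_
________
____XX__
___X____
___X_X__
____XX>_
step 25: _____XX_
________
____XX__
___X____
___X_X^_
____XX__
step 26: _____XX_
________
____XX__
___X____
___X_XX>
____XX__
step 27: _____XX_
________
____XX__
___X____
___X_XXX
____XX_v
step 28: _____XX_
________
____XX__
___X____
___X_XXX
____XX<X
step 29: _____XX_
________
____XX__
___X____
___X_X^X
____XXXX
step 30: _____XX_
________
____XX__
___X____
___X_<_X
____XXXX
step 31: _____XX_
________
____XX__
___X____
___X___X
____XvXX
step 32: _____XX_
________
____XX__
___X____
___X___X
____X_>X
step 33: _____XX_
________
____XX__
___X____
___X__^X
____X__X
step 34: _____XX_
________
____XX__
___X____
___X__X>
____X__X

4,7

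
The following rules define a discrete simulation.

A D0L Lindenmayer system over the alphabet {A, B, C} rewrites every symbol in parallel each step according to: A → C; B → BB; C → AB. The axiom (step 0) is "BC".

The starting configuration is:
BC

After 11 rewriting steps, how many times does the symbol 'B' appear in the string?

3413

0) BC
1) BBAB
2) BBBBCBB
3) BBBBBBBBABBBBB
4) BBBBBBBBBBBBBBBBCBBBBBBBBBB
5) BBBBBBBBBBBBBBBBBBBBBBBBBBBBBBBBABBBBBBBBBBBBBBBBBBBBB
6) BBBBBBBBBBBBBBBBBBBBBBBBBBBBBBBBBBBBBBBBBBBBBBBBBBBBBBBBBBBBBBBBCBBBBBBBBBBBBBBBBBBBBBBBBBBBBBBBBBBBBBBBBBB
7) BBBBBBBBBBBBBBBBBBBBBBBBBBBBBBBBBBBBBBBBBBBBBBBBBBBBBBBBBB…BBBBBBBBBBBBBBBBBBBBBBBBBBBBBBBBBBBBBBBBBBBBBBBBBBBBBBBBBB  (len 214)
8) BBBBBBBBBBBBBBBBBBBBBBBBBBBBBBBBBBBBBBBBBBBBBBBBBBBBBBBBBB…BBBBBBBBBBBBBBBBBBBBBBBBBBBBBBBBBBBBBBBBBBBBBBBBBBBBBBBBBB  (len 427)
9) BBBBBBBBBBBBBBBBBBBBBBBBBBBBBBBBBBBBBBBBBBBBBBBBBBBBBBBBBB…BBBBBBBBBBBBBBBBBBBBBBBBBBBBBBBBBBBBBBBBBBBBBBBBBBBBBBBBBB  (len 854)
10) BBBBBBBBBBBBBBBBBBBBBBBBBBBBBBBBBBBBBBBBBBBBBBBBBBBBBBBBBB…BBBBBBBBBBBBBBBBBBBBBBBBBBBBBBBBBBBBBBBBBBBBBBBBBBBBBBBBBB  (len 1707)
11) BBBBBBBBBBBBBBBBBBBBBBBBBBBBBBBBBBBBBBBBBBBBBBBBBBBBBBBBBB…BBBBBBBBBBBBBBBBBBBBBBBBBBBBBBBBBBBBBBBBBBBBBBBBBBBBBBBBBB  (len 3414)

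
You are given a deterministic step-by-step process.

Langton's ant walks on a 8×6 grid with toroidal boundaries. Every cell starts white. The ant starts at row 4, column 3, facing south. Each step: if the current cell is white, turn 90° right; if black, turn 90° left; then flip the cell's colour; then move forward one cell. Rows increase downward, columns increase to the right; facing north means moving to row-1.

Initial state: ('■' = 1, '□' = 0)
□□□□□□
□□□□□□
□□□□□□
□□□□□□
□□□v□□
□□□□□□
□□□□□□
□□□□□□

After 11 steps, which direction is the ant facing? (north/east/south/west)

[0] □□□□□□
□□□□□□
□□□□□□
□□□□□□
□□□v□□
□□□□□□
□□□□□□
□□□□□□
[1] □□□□□□
□□□□□□
□□□□□□
□□□□□□
□□<■□□
□□□□□□
□□□□□□
□□□□□□
[2] □□□□□□
□□□□□□
□□□□□□
□□^□□□
□□■■□□
□□□□□□
□□□□□□
□□□□□□
[3] □□□□□□
□□□□□□
□□□□□□
□□■>□□
□□■■□□
□□□□□□
□□□□□□
□□□□□□
[4] □□□□□□
□□□□□□
□□□□□□
□□■■□□
□□■v□□
□□□□□□
□□□□□□
□□□□□□
[5] □□□□□□
□□□□□□
□□□□□□
□□■■□□
□□■□>□
□□□□□□
□□□□□□
□□□□□□
[6] □□□□□□
□□□□□□
□□□□□□
□□■■□□
□□■□■□
□□□□v□
□□□□□□
□□□□□□
[7] □□□□□□
□□□□□□
□□□□□□
□□■■□□
□□■□■□
□□□<■□
□□□□□□
□□□□□□
[8] □□□□□□
□□□□□□
□□□□□□
□□■■□□
□□■^■□
□□□■■□
□□□□□□
□□□□□□
[9] □□□□□□
□□□□□□
□□□□□□
□□■■□□
□□■■>□
□□□■■□
□□□□□□
□□□□□□
[10] □□□□□□
□□□□□□
□□□□□□
□□■■^□
□□■■□□
□□□■■□
□□□□□□
□□□□□□
[11] □□□□□□
□□□□□□
□□□□□□
□□■■■>
□□■■□□
□□□■■□
□□□□□□
□□□□□□

east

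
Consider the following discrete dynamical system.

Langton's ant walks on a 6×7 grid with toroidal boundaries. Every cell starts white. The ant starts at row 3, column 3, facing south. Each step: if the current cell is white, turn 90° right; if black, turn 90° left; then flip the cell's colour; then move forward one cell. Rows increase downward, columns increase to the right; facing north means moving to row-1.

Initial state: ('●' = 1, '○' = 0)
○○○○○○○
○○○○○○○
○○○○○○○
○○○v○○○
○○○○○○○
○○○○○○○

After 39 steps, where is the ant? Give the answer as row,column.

step 0: ○○○○○○○
○○○○○○○
○○○○○○○
○○○v○○○
○○○○○○○
○○○○○○○
step 1: ○○○○○○○
○○○○○○○
○○○○○○○
○○<●○○○
○○○○○○○
○○○○○○○
step 2: ○○○○○○○
○○○○○○○
○○^○○○○
○○●●○○○
○○○○○○○
○○○○○○○
step 3: ○○○○○○○
○○○○○○○
○○●>○○○
○○●●○○○
○○○○○○○
○○○○○○○
step 4: ○○○○○○○
○○○○○○○
○○●●○○○
○○●v○○○
○○○○○○○
○○○○○○○
step 5: ○○○○○○○
○○○○○○○
○○●●○○○
○○●○>○○
○○○○○○○
○○○○○○○
step 6: ○○○○○○○
○○○○○○○
○○●●○○○
○○●○●○○
○○○○v○○
○○○○○○○
step 7: ○○○○○○○
○○○○○○○
○○●●○○○
○○●○●○○
○○○<●○○
○○○○○○○
step 8: ○○○○○○○
○○○○○○○
○○●●○○○
○○●^●○○
○○○●●○○
○○○○○○○
step 9: ○○○○○○○
○○○○○○○
○○●●○○○
○○●●>○○
○○○●●○○
○○○○○○○
step 10: ○○○○○○○
○○○○○○○
○○●●^○○
○○●●○○○
○○○●●○○
○○○○○○○
step 11: ○○○○○○○
○○○○○○○
○○●●●>○
○○●●○○○
○○○●●○○
○○○○○○○
step 12: ○○○○○○○
○○○○○○○
○○●●●●○
○○●●○v○
○○○●●○○
○○○○○○○
step 13: ○○○○○○○
○○○○○○○
○○●●●●○
○○●●<●○
○○○●●○○
○○○○○○○
step 14: ○○○○○○○
○○○○○○○
○○●●^●○
○○●●●●○
○○○●●○○
○○○○○○○
step 15: ○○○○○○○
○○○○○○○
○○●<○●○
○○●●●●○
○○○●●○○
○○○○○○○
step 16: ○○○○○○○
○○○○○○○
○○●○○●○
○○●v●●○
○○○●●○○
○○○○○○○
step 17: ○○○○○○○
○○○○○○○
○○●○○●○
○○●○>●○
○○○●●○○
○○○○○○○
step 18: ○○○○○○○
○○○○○○○
○○●○^●○
○○●○○●○
○○○●●○○
○○○○○○○
step 19: ○○○○○○○
○○○○○○○
○○●○●>○
○○●○○●○
○○○●●○○
○○○○○○○
step 20: ○○○○○○○
○○○○○^○
○○●○●○○
○○●○○●○
○○○●●○○
○○○○○○○
step 21: ○○○○○○○
○○○○○●>
○○●○●○○
○○●○○●○
○○○●●○○
○○○○○○○
step 22: ○○○○○○○
○○○○○●●
○○●○●○v
○○●○○●○
○○○●●○○
○○○○○○○
step 23: ○○○○○○○
○○○○○●●
○○●○●<●
○○●○○●○
○○○●●○○
○○○○○○○
step 24: ○○○○○○○
○○○○○^●
○○●○●●●
○○●○○●○
○○○●●○○
○○○○○○○
step 25: ○○○○○○○
○○○○<○●
○○●○●●●
○○●○○●○
○○○●●○○
○○○○○○○
step 26: ○○○○^○○
○○○○●○●
○○●○●●●
○○●○○●○
○○○●●○○
○○○○○○○
step 27: ○○○○●>○
○○○○●○●
○○●○●●●
○○●○○●○
○○○●●○○
○○○○○○○
step 28: ○○○○●●○
○○○○●v●
○○●○●●●
○○●○○●○
○○○●●○○
○○○○○○○
step 29: ○○○○●●○
○○○○<●●
○○●○●●●
○○●○○●○
○○○●●○○
○○○○○○○
step 30: ○○○○●●○
○○○○○●●
○○●○v●●
○○●○○●○
○○○●●○○
○○○○○○○
step 31: ○○○○●●○
○○○○○●●
○○●○○>●
○○●○○●○
○○○●●○○
○○○○○○○
step 32: ○○○○●●○
○○○○○^●
○○●○○○●
○○●○○●○
○○○●●○○
○○○○○○○
step 33: ○○○○●●○
○○○○<○●
○○●○○○●
○○●○○●○
○○○●●○○
○○○○○○○
step 34: ○○○○^●○
○○○○●○●
○○●○○○●
○○●○○●○
○○○●●○○
○○○○○○○
step 35: ○○○<○●○
○○○○●○●
○○●○○○●
○○●○○●○
○○○●●○○
○○○○○○○
step 36: ○○○●○●○
○○○○●○●
○○●○○○●
○○●○○●○
○○○●●○○
○○○^○○○
step 37: ○○○●○●○
○○○○●○●
○○●○○○●
○○●○○●○
○○○●●○○
○○○●>○○
step 38: ○○○●v●○
○○○○●○●
○○●○○○●
○○●○○●○
○○○●●○○
○○○●●○○
step 39: ○○○<●●○
○○○○●○●
○○●○○○●
○○●○○●○
○○○●●○○
○○○●●○○

0,3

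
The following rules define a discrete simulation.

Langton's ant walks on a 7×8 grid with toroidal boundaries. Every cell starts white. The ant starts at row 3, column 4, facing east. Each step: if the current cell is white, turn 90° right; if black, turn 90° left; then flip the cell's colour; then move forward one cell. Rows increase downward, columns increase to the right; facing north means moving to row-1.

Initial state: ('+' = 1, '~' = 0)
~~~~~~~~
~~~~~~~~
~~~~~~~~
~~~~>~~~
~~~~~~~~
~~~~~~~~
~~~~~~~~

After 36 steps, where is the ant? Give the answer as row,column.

t=0: ~~~~~~~~
~~~~~~~~
~~~~~~~~
~~~~>~~~
~~~~~~~~
~~~~~~~~
~~~~~~~~
t=1: ~~~~~~~~
~~~~~~~~
~~~~~~~~
~~~~+~~~
~~~~v~~~
~~~~~~~~
~~~~~~~~
t=2: ~~~~~~~~
~~~~~~~~
~~~~~~~~
~~~~+~~~
~~~<+~~~
~~~~~~~~
~~~~~~~~
t=3: ~~~~~~~~
~~~~~~~~
~~~~~~~~
~~~^+~~~
~~~++~~~
~~~~~~~~
~~~~~~~~
t=4: ~~~~~~~~
~~~~~~~~
~~~~~~~~
~~~+>~~~
~~~++~~~
~~~~~~~~
~~~~~~~~
t=5: ~~~~~~~~
~~~~~~~~
~~~~^~~~
~~~+~~~~
~~~++~~~
~~~~~~~~
~~~~~~~~
t=6: ~~~~~~~~
~~~~~~~~
~~~~+>~~
~~~+~~~~
~~~++~~~
~~~~~~~~
~~~~~~~~
t=7: ~~~~~~~~
~~~~~~~~
~~~~++~~
~~~+~v~~
~~~++~~~
~~~~~~~~
~~~~~~~~
t=8: ~~~~~~~~
~~~~~~~~
~~~~++~~
~~~+<+~~
~~~++~~~
~~~~~~~~
~~~~~~~~
t=9: ~~~~~~~~
~~~~~~~~
~~~~^+~~
~~~+++~~
~~~++~~~
~~~~~~~~
~~~~~~~~
t=10: ~~~~~~~~
~~~~~~~~
~~~<~+~~
~~~+++~~
~~~++~~~
~~~~~~~~
~~~~~~~~
t=11: ~~~~~~~~
~~~^~~~~
~~~+~+~~
~~~+++~~
~~~++~~~
~~~~~~~~
~~~~~~~~
t=12: ~~~~~~~~
~~~+>~~~
~~~+~+~~
~~~+++~~
~~~++~~~
~~~~~~~~
~~~~~~~~
t=13: ~~~~~~~~
~~~++~~~
~~~+v+~~
~~~+++~~
~~~++~~~
~~~~~~~~
~~~~~~~~
t=14: ~~~~~~~~
~~~++~~~
~~~<++~~
~~~+++~~
~~~++~~~
~~~~~~~~
~~~~~~~~
t=15: ~~~~~~~~
~~~++~~~
~~~~++~~
~~~v++~~
~~~++~~~
~~~~~~~~
~~~~~~~~
t=16: ~~~~~~~~
~~~++~~~
~~~~++~~
~~~~>+~~
~~~++~~~
~~~~~~~~
~~~~~~~~
t=17: ~~~~~~~~
~~~++~~~
~~~~^+~~
~~~~~+~~
~~~++~~~
~~~~~~~~
~~~~~~~~
t=18: ~~~~~~~~
~~~++~~~
~~~<~+~~
~~~~~+~~
~~~++~~~
~~~~~~~~
~~~~~~~~
t=19: ~~~~~~~~
~~~^+~~~
~~~+~+~~
~~~~~+~~
~~~++~~~
~~~~~~~~
~~~~~~~~
t=20: ~~~~~~~~
~~<~+~~~
~~~+~+~~
~~~~~+~~
~~~++~~~
~~~~~~~~
~~~~~~~~
t=21: ~~^~~~~~
~~+~+~~~
~~~+~+~~
~~~~~+~~
~~~++~~~
~~~~~~~~
~~~~~~~~
t=22: ~~+>~~~~
~~+~+~~~
~~~+~+~~
~~~~~+~~
~~~++~~~
~~~~~~~~
~~~~~~~~
t=23: ~~++~~~~
~~+v+~~~
~~~+~+~~
~~~~~+~~
~~~++~~~
~~~~~~~~
~~~~~~~~
t=24: ~~++~~~~
~~<++~~~
~~~+~+~~
~~~~~+~~
~~~++~~~
~~~~~~~~
~~~~~~~~
t=25: ~~++~~~~
~~~++~~~
~~v+~+~~
~~~~~+~~
~~~++~~~
~~~~~~~~
~~~~~~~~
t=26: ~~++~~~~
~~~++~~~
~<++~+~~
~~~~~+~~
~~~++~~~
~~~~~~~~
~~~~~~~~
t=27: ~~++~~~~
~^~++~~~
~+++~+~~
~~~~~+~~
~~~++~~~
~~~~~~~~
~~~~~~~~
t=28: ~~++~~~~
~+>++~~~
~+++~+~~
~~~~~+~~
~~~++~~~
~~~~~~~~
~~~~~~~~
t=29: ~~++~~~~
~++++~~~
~+v+~+~~
~~~~~+~~
~~~++~~~
~~~~~~~~
~~~~~~~~
t=30: ~~++~~~~
~++++~~~
~+~>~+~~
~~~~~+~~
~~~++~~~
~~~~~~~~
~~~~~~~~
t=31: ~~++~~~~
~++^+~~~
~+~~~+~~
~~~~~+~~
~~~++~~~
~~~~~~~~
~~~~~~~~
t=32: ~~++~~~~
~+<~+~~~
~+~~~+~~
~~~~~+~~
~~~++~~~
~~~~~~~~
~~~~~~~~
t=33: ~~++~~~~
~+~~+~~~
~+v~~+~~
~~~~~+~~
~~~++~~~
~~~~~~~~
~~~~~~~~
t=34: ~~++~~~~
~+~~+~~~
~<+~~+~~
~~~~~+~~
~~~++~~~
~~~~~~~~
~~~~~~~~
t=35: ~~++~~~~
~+~~+~~~
~~+~~+~~
~v~~~+~~
~~~++~~~
~~~~~~~~
~~~~~~~~
t=36: ~~++~~~~
~+~~+~~~
~~+~~+~~
<+~~~+~~
~~~++~~~
~~~~~~~~
~~~~~~~~

3,0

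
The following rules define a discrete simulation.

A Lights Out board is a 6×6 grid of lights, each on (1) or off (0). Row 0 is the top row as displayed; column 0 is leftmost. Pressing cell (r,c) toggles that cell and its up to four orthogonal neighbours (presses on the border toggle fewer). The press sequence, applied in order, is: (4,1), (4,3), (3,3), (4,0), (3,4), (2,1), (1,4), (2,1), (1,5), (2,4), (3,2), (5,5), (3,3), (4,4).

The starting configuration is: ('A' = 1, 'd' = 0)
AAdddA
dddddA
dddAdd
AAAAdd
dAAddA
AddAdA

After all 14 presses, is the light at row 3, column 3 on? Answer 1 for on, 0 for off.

0

step 0: AAdddA
dddddA
dddAdd
AAAAdd
dAAddA
AddAdA
step 1: AAdddA
dddddA
dddAdd
AdAAdd
AddddA
AAdAdA
step 2: AAdddA
dddddA
dddAdd
AdAddd
AdAAAA
AAdddA
step 3: AAdddA
dddddA
dddddd
AddAAd
AdAdAA
AAdddA
step 4: AAdddA
dddddA
dddddd
dddAAd
dAAdAA
dAdddA
step 5: AAdddA
dddddA
ddddAd
dddddA
dAAddA
dAdddA
step 6: AAdddA
dAdddA
AAAdAd
dAdddA
dAAddA
dAdddA
step 7: AAddAA
dAdAAd
AAAddd
dAdddA
dAAddA
dAdddA
step 8: AAddAA
dddAAd
dddddd
dddddA
dAAddA
dAdddA
step 9: AAddAd
dddAdA
dddddA
dddddA
dAAddA
dAdddA
step 10: AAddAd
dddAAA
dddAAd
ddddAA
dAAddA
dAdddA
step 11: AAddAd
dddAAA
ddAAAd
dAAAAA
dAdddA
dAdddA
step 12: AAddAd
dddAAA
ddAAAd
dAAAAA
dAdddd
dAddAd
step 13: AAddAd
dddAAA
ddAdAd
dAdddA
dAdAdd
dAddAd
step 14: AAddAd
dddAAA
ddAdAd
dAddAA
dAddAA
dAdddd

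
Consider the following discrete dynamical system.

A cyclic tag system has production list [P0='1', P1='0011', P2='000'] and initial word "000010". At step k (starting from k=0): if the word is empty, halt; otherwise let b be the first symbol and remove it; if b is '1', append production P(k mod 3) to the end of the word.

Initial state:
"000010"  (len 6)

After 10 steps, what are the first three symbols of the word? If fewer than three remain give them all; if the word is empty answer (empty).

step 0: "000010"  (len 6)
step 1: "00010"  (len 5)
step 2: "0010"  (len 4)
step 3: "010"  (len 3)
step 4: "10"  (len 2)
step 5: "00011"  (len 5)
step 6: "0011"  (len 4)
step 7: "011"  (len 3)
step 8: "11"  (len 2)
step 9: "1000"  (len 4)
step 10: "0001"  (len 4)

000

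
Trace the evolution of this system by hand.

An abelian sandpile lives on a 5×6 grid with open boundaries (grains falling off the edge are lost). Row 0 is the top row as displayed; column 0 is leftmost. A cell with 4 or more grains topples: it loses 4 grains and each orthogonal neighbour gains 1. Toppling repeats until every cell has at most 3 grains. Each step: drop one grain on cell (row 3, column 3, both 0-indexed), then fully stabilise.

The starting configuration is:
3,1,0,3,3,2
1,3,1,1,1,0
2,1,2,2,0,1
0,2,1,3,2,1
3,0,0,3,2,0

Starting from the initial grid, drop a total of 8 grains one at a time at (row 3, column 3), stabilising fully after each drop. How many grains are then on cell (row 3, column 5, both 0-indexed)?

step 0: 3,1,0,3,3,2
1,3,1,1,1,0
2,1,2,2,0,1
0,2,1,3,2,1
3,0,0,3,2,0
step 1: 3,1,0,3,3,2
1,3,1,1,1,0
2,1,2,3,0,1
0,2,2,1,3,1
3,0,1,0,3,0
step 2: 3,1,0,3,3,2
1,3,1,1,1,0
2,1,2,3,0,1
0,2,2,2,3,1
3,0,1,0,3,0
step 3: 3,1,0,3,3,2
1,3,1,1,1,0
2,1,2,3,0,1
0,2,2,3,3,1
3,0,1,0,3,0
step 4: 3,1,0,3,3,2
1,3,1,2,1,0
2,1,3,0,2,1
0,2,3,2,1,2
3,0,1,2,0,1
step 5: 3,1,0,3,3,2
1,3,1,2,1,0
2,1,3,0,2,1
0,2,3,3,1,2
3,0,1,2,0,1
step 6: 3,1,0,3,3,2
1,3,2,2,1,0
2,2,0,2,2,1
0,3,1,1,2,2
3,0,2,3,0,1
step 7: 3,1,0,3,3,2
1,3,2,2,1,0
2,2,0,2,2,1
0,3,1,2,2,2
3,0,2,3,0,1
step 8: 3,1,0,3,3,2
1,3,2,2,1,0
2,2,0,2,2,1
0,3,1,3,2,2
3,0,2,3,0,1

2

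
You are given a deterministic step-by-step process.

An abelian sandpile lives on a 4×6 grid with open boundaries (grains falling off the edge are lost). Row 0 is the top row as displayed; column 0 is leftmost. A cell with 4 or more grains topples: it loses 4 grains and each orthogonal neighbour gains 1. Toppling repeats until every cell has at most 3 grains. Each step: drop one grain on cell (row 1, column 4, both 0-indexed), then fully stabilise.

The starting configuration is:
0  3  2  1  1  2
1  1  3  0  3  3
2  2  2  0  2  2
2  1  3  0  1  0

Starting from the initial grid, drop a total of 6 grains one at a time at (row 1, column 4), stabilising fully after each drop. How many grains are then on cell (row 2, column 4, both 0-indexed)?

1

[0] 0  3  2  1  1  2
1  1  3  0  3  3
2  2  2  0  2  2
2  1  3  0  1  0
[1] 0  3  2  1  2  3
1  1  3  1  1  0
2  2  2  0  3  3
2  1  3  0  1  0
[2] 0  3  2  1  2  3
1  1  3  1  2  0
2  2  2  0  3  3
2  1  3  0  1  0
[3] 0  3  2  1  2  3
1  1  3  1  3  0
2  2  2  0  3  3
2  1  3  0  1  0
[4] 0  3  2  1  3  3
1  1  3  2  1  2
2  2  2  1  1  0
2  1  3  0  2  1
[5] 0  3  2  1  3  3
1  1  3  2  2  2
2  2  2  1  1  0
2  1  3  0  2  1
[6] 0  3  2  1  3  3
1  1  3  2  3  2
2  2  2  1  1  0
2  1  3  0  2  1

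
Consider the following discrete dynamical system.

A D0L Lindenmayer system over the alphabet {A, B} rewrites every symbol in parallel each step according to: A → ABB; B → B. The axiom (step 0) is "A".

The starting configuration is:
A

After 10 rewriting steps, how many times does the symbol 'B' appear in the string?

gen 0: A
gen 1: ABB
gen 2: ABBBB
gen 3: ABBBBBB
gen 4: ABBBBBBBB
gen 5: ABBBBBBBBBB
gen 6: ABBBBBBBBBBBB
gen 7: ABBBBBBBBBBBBBB
gen 8: ABBBBBBBBBBBBBBBB
gen 9: ABBBBBBBBBBBBBBBBBB
gen 10: ABBBBBBBBBBBBBBBBBBBB

20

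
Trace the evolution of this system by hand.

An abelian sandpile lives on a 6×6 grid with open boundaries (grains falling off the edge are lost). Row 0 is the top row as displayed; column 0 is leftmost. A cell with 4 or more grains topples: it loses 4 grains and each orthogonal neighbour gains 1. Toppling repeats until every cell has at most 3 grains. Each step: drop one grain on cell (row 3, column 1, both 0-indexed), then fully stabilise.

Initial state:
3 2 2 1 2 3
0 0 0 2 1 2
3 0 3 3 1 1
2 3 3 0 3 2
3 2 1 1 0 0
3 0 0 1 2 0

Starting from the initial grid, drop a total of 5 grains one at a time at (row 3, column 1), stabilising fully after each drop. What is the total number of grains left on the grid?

55

k=0  3 2 2 1 2 3
0 0 0 2 1 2
3 0 3 3 1 1
2 3 3 0 3 2
3 2 1 1 0 0
3 0 0 1 2 0
k=1  3 2 2 1 2 3
0 0 1 3 1 2
3 2 1 0 2 1
3 1 1 2 3 2
3 3 2 1 0 0
3 0 0 1 2 0
k=2  3 2 2 1 2 3
0 0 1 3 1 2
3 2 1 0 2 1
3 2 1 2 3 2
3 3 2 1 0 0
3 0 0 1 2 0
k=3  3 2 2 1 2 3
0 0 1 3 1 2
3 2 1 0 2 1
3 3 1 2 3 2
3 3 2 1 0 0
3 0 0 1 2 0
k=4  3 2 2 1 2 3
1 1 1 3 1 2
1 0 2 0 2 1
2 3 2 2 3 2
2 1 3 1 0 0
0 2 0 1 2 0
k=5  3 2 2 1 2 3
1 1 1 3 1 2
1 1 2 0 2 1
3 0 3 2 3 2
2 2 3 1 0 0
0 2 0 1 2 0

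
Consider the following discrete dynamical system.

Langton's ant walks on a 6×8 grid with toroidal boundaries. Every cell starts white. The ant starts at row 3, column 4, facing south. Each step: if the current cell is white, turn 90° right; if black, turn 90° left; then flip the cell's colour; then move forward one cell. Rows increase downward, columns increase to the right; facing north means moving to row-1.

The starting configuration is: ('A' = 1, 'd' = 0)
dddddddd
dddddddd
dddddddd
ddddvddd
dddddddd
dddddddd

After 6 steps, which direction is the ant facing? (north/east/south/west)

gen 0: dddddddd
dddddddd
dddddddd
ddddvddd
dddddddd
dddddddd
gen 1: dddddddd
dddddddd
dddddddd
ddd<Addd
dddddddd
dddddddd
gen 2: dddddddd
dddddddd
ddd^dddd
dddAAddd
dddddddd
dddddddd
gen 3: dddddddd
dddddddd
dddA>ddd
dddAAddd
dddddddd
dddddddd
gen 4: dddddddd
dddddddd
dddAAddd
dddAvddd
dddddddd
dddddddd
gen 5: dddddddd
dddddddd
dddAAddd
dddAd>dd
dddddddd
dddddddd
gen 6: dddddddd
dddddddd
dddAAddd
dddAdAdd
dddddvdd
dddddddd

south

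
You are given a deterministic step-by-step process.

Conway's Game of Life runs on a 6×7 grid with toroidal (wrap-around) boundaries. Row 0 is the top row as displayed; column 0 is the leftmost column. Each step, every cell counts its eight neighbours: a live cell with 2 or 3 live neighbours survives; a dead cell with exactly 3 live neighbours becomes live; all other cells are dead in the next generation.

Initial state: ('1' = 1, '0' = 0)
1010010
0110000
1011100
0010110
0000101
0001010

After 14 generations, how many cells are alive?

3

k=0  1010010
0110000
1011100
0010110
0000101
0001010
k=1  0011101
1000101
0000110
0110001
0000001
0001010
k=2  1010001
1000001
0101100
1000001
1010011
0011011
k=3  0011000
0011011
0100010
0011100
0011100
0011100
k=4  0100010
0101011
0100011
0100010
0100010
0100000
k=5  0100111
0100000
0100000
0110110
1110000
1110000
k=6  0000011
0110010
1100000
0001000
0000001
0001010
k=7  0010011
0110010
1100000
1000000
0000100
0000110
k=8  0111001
0010010
1010001
1100000
0000110
0001101
k=9  1100001
0000010
1010001
1100010
1001111
1000001
k=10  0100010
0000010
1000010
0011000
0000100
0000100
k=11  0000110
0000110
0000101
0001100
0000100
0000110
k=12  0001001
0001001
0000000
0001100
0000000
0001000
k=13  0011100
0000000
0001100
0000000
0001100
0000000
k=14  0001000
0010000
0000000
0000000
0000000
0010000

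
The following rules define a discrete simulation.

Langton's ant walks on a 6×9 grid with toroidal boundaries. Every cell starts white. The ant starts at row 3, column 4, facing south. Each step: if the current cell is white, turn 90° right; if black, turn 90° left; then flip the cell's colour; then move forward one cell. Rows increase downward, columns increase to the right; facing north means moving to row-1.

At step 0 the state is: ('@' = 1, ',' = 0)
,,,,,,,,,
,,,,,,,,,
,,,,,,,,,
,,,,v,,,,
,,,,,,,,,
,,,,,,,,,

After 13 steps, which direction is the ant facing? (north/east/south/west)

west

step 0: ,,,,,,,,,
,,,,,,,,,
,,,,,,,,,
,,,,v,,,,
,,,,,,,,,
,,,,,,,,,
step 1: ,,,,,,,,,
,,,,,,,,,
,,,,,,,,,
,,,<@,,,,
,,,,,,,,,
,,,,,,,,,
step 2: ,,,,,,,,,
,,,,,,,,,
,,,^,,,,,
,,,@@,,,,
,,,,,,,,,
,,,,,,,,,
step 3: ,,,,,,,,,
,,,,,,,,,
,,,@>,,,,
,,,@@,,,,
,,,,,,,,,
,,,,,,,,,
step 4: ,,,,,,,,,
,,,,,,,,,
,,,@@,,,,
,,,@v,,,,
,,,,,,,,,
,,,,,,,,,
step 5: ,,,,,,,,,
,,,,,,,,,
,,,@@,,,,
,,,@,>,,,
,,,,,,,,,
,,,,,,,,,
step 6: ,,,,,,,,,
,,,,,,,,,
,,,@@,,,,
,,,@,@,,,
,,,,,v,,,
,,,,,,,,,
step 7: ,,,,,,,,,
,,,,,,,,,
,,,@@,,,,
,,,@,@,,,
,,,,<@,,,
,,,,,,,,,
step 8: ,,,,,,,,,
,,,,,,,,,
,,,@@,,,,
,,,@^@,,,
,,,,@@,,,
,,,,,,,,,
step 9: ,,,,,,,,,
,,,,,,,,,
,,,@@,,,,
,,,@@>,,,
,,,,@@,,,
,,,,,,,,,
step 10: ,,,,,,,,,
,,,,,,,,,
,,,@@^,,,
,,,@@,,,,
,,,,@@,,,
,,,,,,,,,
step 11: ,,,,,,,,,
,,,,,,,,,
,,,@@@>,,
,,,@@,,,,
,,,,@@,,,
,,,,,,,,,
step 12: ,,,,,,,,,
,,,,,,,,,
,,,@@@@,,
,,,@@,v,,
,,,,@@,,,
,,,,,,,,,
step 13: ,,,,,,,,,
,,,,,,,,,
,,,@@@@,,
,,,@@<@,,
,,,,@@,,,
,,,,,,,,,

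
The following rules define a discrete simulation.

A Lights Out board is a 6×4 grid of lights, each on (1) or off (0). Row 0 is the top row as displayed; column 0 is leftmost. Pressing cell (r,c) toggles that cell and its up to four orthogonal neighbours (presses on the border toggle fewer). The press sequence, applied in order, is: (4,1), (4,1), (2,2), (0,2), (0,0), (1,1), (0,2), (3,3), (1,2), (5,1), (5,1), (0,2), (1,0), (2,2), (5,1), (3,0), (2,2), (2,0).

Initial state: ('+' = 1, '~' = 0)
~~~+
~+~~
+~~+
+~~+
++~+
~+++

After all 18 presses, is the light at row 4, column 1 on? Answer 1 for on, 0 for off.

0) ~~~+
~+~~
+~~+
+~~+
++~+
~+++
1) ~~~+
~+~~
+~~+
++~+
~~++
~~++
2) ~~~+
~+~~
+~~+
+~~+
++~+
~+++
3) ~~~+
~++~
+++~
+~++
++~+
~+++
4) ~++~
~+~~
+++~
+~++
++~+
~+++
5) +~+~
++~~
+++~
+~++
++~+
~+++
6) +++~
~~+~
+~+~
+~++
++~+
~+++
7) +~~+
~~~~
+~+~
+~++
++~+
~+++
8) +~~+
~~~~
+~++
+~~~
++~~
~+++
9) +~++
~+++
+~~+
+~~~
++~~
~+++
10) +~++
~+++
+~~+
+~~~
+~~~
+~~+
11) +~++
~+++
+~~+
+~~~
++~~
~+++
12) ++~~
~+~+
+~~+
+~~~
++~~
~+++
13) ~+~~
+~~+
~~~+
+~~~
++~~
~+++
14) ~+~~
+~++
~++~
+~+~
++~~
~+++
15) ~+~~
+~++
~++~
+~+~
+~~~
+~~+
16) ~+~~
+~++
+++~
~++~
~~~~
+~~+
17) ~+~~
+~~+
+~~+
~+~~
~~~~
+~~+
18) ~+~~
~~~+
~+~+
++~~
~~~~
+~~+

0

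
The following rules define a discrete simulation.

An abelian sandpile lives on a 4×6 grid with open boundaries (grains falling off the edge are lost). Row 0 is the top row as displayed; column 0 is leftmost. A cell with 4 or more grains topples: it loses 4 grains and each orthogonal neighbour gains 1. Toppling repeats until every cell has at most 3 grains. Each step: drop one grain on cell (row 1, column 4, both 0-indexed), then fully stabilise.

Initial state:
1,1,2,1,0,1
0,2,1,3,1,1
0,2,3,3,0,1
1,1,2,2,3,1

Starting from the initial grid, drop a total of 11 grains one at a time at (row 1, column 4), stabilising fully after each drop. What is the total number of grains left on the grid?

40

step 0: 1,1,2,1,0,1
0,2,1,3,1,1
0,2,3,3,0,1
1,1,2,2,3,1
step 1: 1,1,2,1,0,1
0,2,1,3,2,1
0,2,3,3,0,1
1,1,2,2,3,1
step 2: 1,1,2,1,0,1
0,2,1,3,3,1
0,2,3,3,0,1
1,1,2,2,3,1
step 3: 1,1,2,2,1,1
0,2,3,1,1,2
0,3,0,1,2,1
1,1,3,3,3,1
step 4: 1,1,2,2,1,1
0,2,3,1,2,2
0,3,0,1,2,1
1,1,3,3,3,1
step 5: 1,1,2,2,1,1
0,2,3,1,3,2
0,3,0,1,2,1
1,1,3,3,3,1
step 6: 1,1,2,2,2,1
0,2,3,2,0,3
0,3,0,1,3,1
1,1,3,3,3,1
step 7: 1,1,2,2,2,1
0,2,3,2,1,3
0,3,0,1,3,1
1,1,3,3,3,1
step 8: 1,1,2,2,2,1
0,2,3,2,2,3
0,3,0,1,3,1
1,1,3,3,3,1
step 9: 1,1,2,2,2,1
0,2,3,2,3,3
0,3,0,1,3,1
1,1,3,3,3,1
step 10: 1,1,2,2,3,2
0,2,3,3,2,0
0,3,1,3,1,3
1,2,0,1,1,2
step 11: 1,1,2,2,3,2
0,2,3,3,3,0
0,3,1,3,1,3
1,2,0,1,1,2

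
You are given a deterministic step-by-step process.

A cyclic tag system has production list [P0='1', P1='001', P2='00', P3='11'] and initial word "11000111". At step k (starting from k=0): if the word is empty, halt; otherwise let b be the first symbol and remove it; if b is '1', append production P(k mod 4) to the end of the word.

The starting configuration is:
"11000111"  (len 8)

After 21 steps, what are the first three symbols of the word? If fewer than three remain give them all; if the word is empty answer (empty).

100

gen 0: "11000111"  (len 8)
gen 1: "10001111"  (len 8)
gen 2: "0001111001"  (len 10)
gen 3: "001111001"  (len 9)
gen 4: "01111001"  (len 8)
gen 5: "1111001"  (len 7)
gen 6: "111001001"  (len 9)
gen 7: "1100100100"  (len 10)
gen 8: "10010010011"  (len 11)
gen 9: "00100100111"  (len 11)
gen 10: "0100100111"  (len 10)
gen 11: "100100111"  (len 9)
gen 12: "0010011111"  (len 10)
gen 13: "010011111"  (len 9)
gen 14: "10011111"  (len 8)
gen 15: "001111100"  (len 9)
gen 16: "01111100"  (len 8)
gen 17: "1111100"  (len 7)
gen 18: "111100001"  (len 9)
gen 19: "1110000100"  (len 10)
gen 20: "11000010011"  (len 11)
gen 21: "10000100111"  (len 11)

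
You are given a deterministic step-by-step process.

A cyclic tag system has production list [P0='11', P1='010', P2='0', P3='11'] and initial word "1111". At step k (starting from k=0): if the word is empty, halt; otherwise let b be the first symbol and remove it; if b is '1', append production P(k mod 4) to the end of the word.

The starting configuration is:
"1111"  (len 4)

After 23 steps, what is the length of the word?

16

gen 0: "1111"  (len 4)
gen 1: "11111"  (len 5)
gen 2: "1111010"  (len 7)
gen 3: "1110100"  (len 7)
gen 4: "11010011"  (len 8)
gen 5: "101001111"  (len 9)
gen 6: "01001111010"  (len 11)
gen 7: "1001111010"  (len 10)
gen 8: "00111101011"  (len 11)
gen 9: "0111101011"  (len 10)
gen 10: "111101011"  (len 9)
gen 11: "111010110"  (len 9)
gen 12: "1101011011"  (len 10)
gen 13: "10101101111"  (len 11)
gen 14: "0101101111010"  (len 13)
gen 15: "101101111010"  (len 12)
gen 16: "0110111101011"  (len 13)
gen 17: "110111101011"  (len 12)
gen 18: "10111101011010"  (len 14)
gen 19: "01111010110100"  (len 14)
gen 20: "1111010110100"  (len 13)
gen 21: "11101011010011"  (len 14)
gen 22: "1101011010011010"  (len 16)
gen 23: "1010110100110100"  (len 16)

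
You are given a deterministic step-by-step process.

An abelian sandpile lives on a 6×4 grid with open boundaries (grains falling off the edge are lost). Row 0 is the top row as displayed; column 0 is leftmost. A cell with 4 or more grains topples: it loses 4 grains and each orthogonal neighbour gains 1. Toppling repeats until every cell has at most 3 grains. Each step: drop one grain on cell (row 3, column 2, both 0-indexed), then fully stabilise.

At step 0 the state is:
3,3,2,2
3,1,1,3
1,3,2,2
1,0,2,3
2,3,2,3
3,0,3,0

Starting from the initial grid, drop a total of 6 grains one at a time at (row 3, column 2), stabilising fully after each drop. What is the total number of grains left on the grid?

48

k=0  3,3,2,2
3,1,1,3
1,3,2,2
1,0,2,3
2,3,2,3
3,0,3,0
k=1  3,3,2,2
3,1,1,3
1,3,2,2
1,0,3,3
2,3,2,3
3,0,3,0
k=2  3,3,2,2
3,1,1,3
1,3,3,3
1,2,2,1
3,0,2,1
3,2,0,2
k=3  3,3,2,2
3,1,1,3
1,3,3,3
1,2,3,1
3,0,2,1
3,2,0,2
k=4  3,3,2,3
3,2,3,0
2,1,2,1
2,0,2,3
3,1,3,1
3,2,0,2
k=5  3,3,2,3
3,2,3,0
2,1,2,1
2,0,3,3
3,1,3,1
3,2,0,2
k=6  3,3,2,3
3,2,3,0
2,1,3,2
2,1,2,0
3,2,0,3
3,2,1,2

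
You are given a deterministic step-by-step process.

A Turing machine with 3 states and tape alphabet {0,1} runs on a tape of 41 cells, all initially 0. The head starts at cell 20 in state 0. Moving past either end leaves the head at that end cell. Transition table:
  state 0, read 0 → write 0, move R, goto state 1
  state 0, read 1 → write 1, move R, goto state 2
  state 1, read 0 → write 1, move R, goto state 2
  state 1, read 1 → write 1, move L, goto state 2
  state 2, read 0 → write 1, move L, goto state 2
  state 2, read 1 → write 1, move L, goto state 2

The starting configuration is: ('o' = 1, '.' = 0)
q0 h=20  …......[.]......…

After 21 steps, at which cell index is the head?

k=0  q0 h=20  …......[.]......…
k=1  q1 h=21  …......[.]......…
k=2  q2 h=22  ….....o[.]......…
k=3  q2 h=21  …......[o]o.....…
k=4  q2 h=20  …......[.]oo....…
k=5  q2 h=19  …......[.]ooo...…
k=6  q2 h=18  …......[.]oooo..…
k=7  q2 h=17  …......[.]ooooo.…
k=8  q2 h=16  …......[.]oooooo…
k=9  q2 h=15  …......[.]oooooo…
k=10  q2 h=14  …......[.]oooooo…
k=11  q2 h=13  …......[.]oooooo…
k=12  q2 h=12  …......[.]oooooo…
k=13  q2 h=11  …......[.]oooooo…
k=14  q2 h=10  …......[.]oooooo…
k=15  q2 h= 9  …......[.]oooooo…
k=16  q2 h= 8  …......[.]oooooo…
k=17  q2 h= 7  …......[.]oooooo…
k=18  q2 h= 6  |......[.]oooooo…
k=19  q2 h= 5  |.....[.]oooooo…
k=20  q2 h= 4  |....[.]oooooo…
k=21  q2 h= 3  |...[.]oooooo…

3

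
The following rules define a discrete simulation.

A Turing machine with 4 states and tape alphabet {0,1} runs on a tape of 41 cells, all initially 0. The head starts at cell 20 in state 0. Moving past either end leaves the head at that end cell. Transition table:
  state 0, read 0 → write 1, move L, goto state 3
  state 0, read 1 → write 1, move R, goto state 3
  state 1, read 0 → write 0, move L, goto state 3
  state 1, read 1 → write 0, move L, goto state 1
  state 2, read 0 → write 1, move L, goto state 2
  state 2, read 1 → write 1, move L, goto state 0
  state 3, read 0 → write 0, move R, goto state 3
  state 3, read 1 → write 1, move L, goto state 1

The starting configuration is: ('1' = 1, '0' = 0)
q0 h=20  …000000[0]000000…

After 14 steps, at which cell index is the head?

gen 0: q0 h=20  …000000[0]000000…
gen 1: q3 h=19  …000000[0]100000…
gen 2: q3 h=20  …000000[1]000000…
gen 3: q1 h=19  …000000[0]100000…
gen 4: q3 h=18  …000000[0]010000…
gen 5: q3 h=19  …000000[0]100000…
gen 6: q3 h=20  …000000[1]000000…
gen 7: q1 h=19  …000000[0]100000…
gen 8: q3 h=18  …000000[0]010000…
gen 9: q3 h=19  …000000[0]100000…
gen 10: q3 h=20  …000000[1]000000…
gen 11: q1 h=19  …000000[0]100000…
gen 12: q3 h=18  …000000[0]010000…
gen 13: q3 h=19  …000000[0]100000…
gen 14: q3 h=20  …000000[1]000000…

20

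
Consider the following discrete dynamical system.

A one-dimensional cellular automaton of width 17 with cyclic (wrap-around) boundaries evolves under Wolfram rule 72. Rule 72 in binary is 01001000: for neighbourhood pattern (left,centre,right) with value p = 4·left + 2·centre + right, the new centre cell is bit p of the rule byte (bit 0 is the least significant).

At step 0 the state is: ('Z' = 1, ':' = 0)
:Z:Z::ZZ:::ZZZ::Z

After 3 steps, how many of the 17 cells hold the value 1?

step 0: :Z:Z::ZZ:::ZZZ::Z
step 1: ::::::ZZ:::Z:Z:::
step 2: ::::::ZZ:::::::::
step 3: ::::::ZZ:::::::::

2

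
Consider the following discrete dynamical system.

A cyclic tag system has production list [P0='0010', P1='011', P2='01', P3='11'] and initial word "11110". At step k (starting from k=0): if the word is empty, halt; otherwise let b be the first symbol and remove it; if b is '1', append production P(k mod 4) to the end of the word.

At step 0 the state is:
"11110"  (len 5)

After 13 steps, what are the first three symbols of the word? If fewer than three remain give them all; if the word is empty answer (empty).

111

0) "11110"  (len 5)
1) "11100010"  (len 8)
2) "1100010011"  (len 10)
3) "10001001101"  (len 11)
4) "000100110111"  (len 12)
5) "00100110111"  (len 11)
6) "0100110111"  (len 10)
7) "100110111"  (len 9)
8) "0011011111"  (len 10)
9) "011011111"  (len 9)
10) "11011111"  (len 8)
11) "101111101"  (len 9)
12) "0111110111"  (len 10)
13) "111110111"  (len 9)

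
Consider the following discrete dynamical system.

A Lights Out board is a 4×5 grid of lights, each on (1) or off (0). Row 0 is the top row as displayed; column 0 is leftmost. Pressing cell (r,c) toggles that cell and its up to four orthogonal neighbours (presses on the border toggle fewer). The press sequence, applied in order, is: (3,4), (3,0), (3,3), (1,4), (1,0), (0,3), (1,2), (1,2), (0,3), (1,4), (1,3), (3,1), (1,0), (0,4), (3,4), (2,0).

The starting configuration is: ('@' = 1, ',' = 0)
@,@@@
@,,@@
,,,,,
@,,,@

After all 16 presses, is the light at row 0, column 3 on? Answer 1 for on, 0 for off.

1

[0] @,@@@
@,,@@
,,,,,
@,,,@
[1] @,@@@
@,,@@
,,,,@
@,,@,
[2] @,@@@
@,,@@
@,,,@
,@,@,
[3] @,@@@
@,,@@
@,,@@
,@@,@
[4] @,@@,
@,,,,
@,,@,
,@@,@
[5] ,,@@,
,@,,,
,,,@,
,@@,@
[6] ,,,,@
,@,@,
,,,@,
,@@,@
[7] ,,@,@
,,@,,
,,@@,
,@@,@
[8] ,,,,@
,@,@,
,,,@,
,@@,@
[9] ,,@@,
,@,,,
,,,@,
,@@,@
[10] ,,@@@
,@,@@
,,,@@
,@@,@
[11] ,,@,@
,@@,,
,,,,@
,@@,@
[12] ,,@,@
,@@,,
,@,,@
@,,,@
[13] @,@,@
@,@,,
@@,,@
@,,,@
[14] @,@@,
@,@,@
@@,,@
@,,,@
[15] @,@@,
@,@,@
@@,,,
@,,@,
[16] @,@@,
,,@,@
,,,,,
,,,@,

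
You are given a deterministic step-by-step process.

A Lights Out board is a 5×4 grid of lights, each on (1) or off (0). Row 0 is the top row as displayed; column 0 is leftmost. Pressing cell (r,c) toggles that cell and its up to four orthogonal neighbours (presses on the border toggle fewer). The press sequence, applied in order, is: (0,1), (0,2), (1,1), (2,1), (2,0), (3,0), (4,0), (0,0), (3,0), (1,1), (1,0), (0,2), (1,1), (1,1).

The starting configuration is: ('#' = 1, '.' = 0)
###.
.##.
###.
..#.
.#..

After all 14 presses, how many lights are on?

step 0: ###.
.##.
###.
..#.
.#..
step 1: ....
..#.
###.
..#.
.#..
step 2: .###
....
###.
..#.
.#..
step 3: ..##
###.
#.#.
..#.
.#..
step 4: ..##
#.#.
.#..
.##.
.#..
step 5: ..##
..#.
#...
###.
.#..
step 6: ..##
..#.
....
..#.
##..
step 7: ..##
..#.
....
#.#.
....
step 8: ####
#.#.
....
#.#.
....
step 9: ####
#.#.
#...
.##.
#...
step 10: #.##
.#..
##..
.##.
#...
step 11: ..##
#...
.#..
.##.
#...
step 12: .#..
#.#.
.#..
.##.
#...
step 13: ....
.#..
....
.##.
#...
step 14: .#..
#.#.
.#..
.##.
#...

7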